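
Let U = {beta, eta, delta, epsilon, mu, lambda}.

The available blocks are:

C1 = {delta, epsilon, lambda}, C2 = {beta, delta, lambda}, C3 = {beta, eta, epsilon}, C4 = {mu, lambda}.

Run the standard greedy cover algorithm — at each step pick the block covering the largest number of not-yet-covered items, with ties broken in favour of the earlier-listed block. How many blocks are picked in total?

Greedy: pick C1 (covers 3 new) → pick C3 (covers 2 new) → pick C4 (covers 1 new). Total picks: 3.

3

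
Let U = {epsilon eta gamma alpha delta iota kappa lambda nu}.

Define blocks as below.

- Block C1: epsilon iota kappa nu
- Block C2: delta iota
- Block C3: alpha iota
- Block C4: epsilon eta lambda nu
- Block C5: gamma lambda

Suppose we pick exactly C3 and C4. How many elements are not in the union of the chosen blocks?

3

Union of C3, C4 = {epsilon, eta, alpha, iota, lambda, nu}.
Not covered: gamma, delta, kappa — 3 elements.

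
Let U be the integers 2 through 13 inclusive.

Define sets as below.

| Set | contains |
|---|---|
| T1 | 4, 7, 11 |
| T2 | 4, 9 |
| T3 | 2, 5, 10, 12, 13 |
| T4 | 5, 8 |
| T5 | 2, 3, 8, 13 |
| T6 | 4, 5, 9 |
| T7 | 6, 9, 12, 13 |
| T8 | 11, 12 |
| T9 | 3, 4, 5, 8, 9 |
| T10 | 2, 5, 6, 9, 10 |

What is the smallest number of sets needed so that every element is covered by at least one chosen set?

4

T1, T5, T7, and T10 cover everything between them: the union {2, 3, 4, 5, 6, 7, 8, 9, 10, 11, 12, 13} is all of U.
No 3 of the 10 sets cover everything (all 120 combinations miss at least one element), so 4 is optimal.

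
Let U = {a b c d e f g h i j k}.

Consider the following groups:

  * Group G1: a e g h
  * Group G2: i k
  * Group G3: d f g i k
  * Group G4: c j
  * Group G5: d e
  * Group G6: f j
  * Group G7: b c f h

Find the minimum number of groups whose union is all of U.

G1 and G3 and G4 and G7 together: G1 ∪ G3 ∪ G4 ∪ G7 = {a, b, c, d, e, f, g, h, i, j, k} — every element is covered.
No 3 of the 7 groups cover everything (all 35 combinations miss at least one element), so 4 is optimal.

4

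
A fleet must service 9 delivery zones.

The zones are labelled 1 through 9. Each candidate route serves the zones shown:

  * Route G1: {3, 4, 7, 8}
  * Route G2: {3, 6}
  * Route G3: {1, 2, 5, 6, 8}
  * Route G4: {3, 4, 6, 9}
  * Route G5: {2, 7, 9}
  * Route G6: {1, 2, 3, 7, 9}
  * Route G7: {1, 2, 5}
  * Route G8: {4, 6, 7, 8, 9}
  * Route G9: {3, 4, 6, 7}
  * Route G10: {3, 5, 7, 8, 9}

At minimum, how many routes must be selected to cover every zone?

3

Take {G3, G6, G9}. Their union is {1, 2, 3, 4, 5, 6, 7, 8, 9}, which is all 9 zones.
No 2 of the 10 routes cover everything (all 45 combinations miss at least one zone), so 3 is optimal.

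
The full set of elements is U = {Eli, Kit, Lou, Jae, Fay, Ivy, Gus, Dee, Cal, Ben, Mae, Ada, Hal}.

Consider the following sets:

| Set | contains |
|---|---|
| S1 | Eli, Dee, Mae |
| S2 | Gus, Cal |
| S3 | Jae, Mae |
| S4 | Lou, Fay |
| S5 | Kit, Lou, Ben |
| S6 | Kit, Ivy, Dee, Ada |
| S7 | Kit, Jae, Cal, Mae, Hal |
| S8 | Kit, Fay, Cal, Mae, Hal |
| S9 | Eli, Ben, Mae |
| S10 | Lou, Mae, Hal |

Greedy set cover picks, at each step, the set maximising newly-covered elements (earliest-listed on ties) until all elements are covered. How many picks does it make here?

Greedy: pick S7 (covers 5 new) → pick S6 (covers 3 new) → pick S4 (covers 2 new) → pick S9 (covers 2 new) → pick S2 (covers 1 new). Total picks: 5.

5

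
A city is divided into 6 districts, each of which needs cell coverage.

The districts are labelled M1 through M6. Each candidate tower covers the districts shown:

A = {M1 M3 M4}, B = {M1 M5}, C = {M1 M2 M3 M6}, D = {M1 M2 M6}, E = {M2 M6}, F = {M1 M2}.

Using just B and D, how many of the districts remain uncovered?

Union of B, D = {M1, M2, M5, M6}.
Not covered: M3, M4 — 2 districts.

2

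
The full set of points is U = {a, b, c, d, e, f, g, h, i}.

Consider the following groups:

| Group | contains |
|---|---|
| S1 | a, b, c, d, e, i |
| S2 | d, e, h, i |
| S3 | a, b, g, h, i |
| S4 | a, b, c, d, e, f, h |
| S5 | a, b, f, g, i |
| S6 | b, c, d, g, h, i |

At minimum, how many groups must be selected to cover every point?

S4 and S5 together: S4 ∪ S5 = {a, b, c, d, e, f, g, h, i} — every point is covered.
No single group has all 9 points (the largest, S4, has 7), so 2 is optimal.

2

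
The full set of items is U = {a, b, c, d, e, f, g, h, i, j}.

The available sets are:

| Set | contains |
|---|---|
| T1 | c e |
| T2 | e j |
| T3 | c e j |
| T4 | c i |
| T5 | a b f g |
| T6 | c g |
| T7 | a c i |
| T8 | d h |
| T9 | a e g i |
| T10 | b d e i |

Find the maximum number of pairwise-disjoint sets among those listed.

T2, T4, T5, T8 are pairwise disjoint (T2={e,j}; T4={c,i}; T5={a,b,f,g}; T8={d,h}).
Every remaining set overlaps one of these, and no 5 of the listed sets are pairwise disjoint, so 4 is the maximum.

4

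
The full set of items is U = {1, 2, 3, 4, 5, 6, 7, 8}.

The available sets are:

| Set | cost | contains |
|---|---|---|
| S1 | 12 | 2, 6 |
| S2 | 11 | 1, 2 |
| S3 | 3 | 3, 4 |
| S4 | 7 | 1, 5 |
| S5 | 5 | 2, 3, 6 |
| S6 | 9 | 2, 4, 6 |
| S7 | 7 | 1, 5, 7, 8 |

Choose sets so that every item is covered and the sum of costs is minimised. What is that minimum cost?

S3, S5, S7 together cover every item (S3 ∪ S5 ∪ S7 = {1, 2, 3, 4, 5, 6, 7, 8}); total cost 3 + 5 + 7 = 15.
No covering selection has total cost below 15.

15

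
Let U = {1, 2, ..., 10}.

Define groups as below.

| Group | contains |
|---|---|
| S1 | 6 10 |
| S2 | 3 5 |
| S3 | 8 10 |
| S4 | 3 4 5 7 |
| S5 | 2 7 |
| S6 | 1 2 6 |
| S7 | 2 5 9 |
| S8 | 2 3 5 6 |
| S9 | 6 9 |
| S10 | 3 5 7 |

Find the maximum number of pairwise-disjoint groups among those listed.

4

S2, S3, S5, S9 are pairwise disjoint (S2={3,5}; S3={8,10}; S5={2,7}; S9={6,9}).
Every remaining group overlaps one of these, and no 5 of the listed groups are pairwise disjoint, so 4 is the maximum.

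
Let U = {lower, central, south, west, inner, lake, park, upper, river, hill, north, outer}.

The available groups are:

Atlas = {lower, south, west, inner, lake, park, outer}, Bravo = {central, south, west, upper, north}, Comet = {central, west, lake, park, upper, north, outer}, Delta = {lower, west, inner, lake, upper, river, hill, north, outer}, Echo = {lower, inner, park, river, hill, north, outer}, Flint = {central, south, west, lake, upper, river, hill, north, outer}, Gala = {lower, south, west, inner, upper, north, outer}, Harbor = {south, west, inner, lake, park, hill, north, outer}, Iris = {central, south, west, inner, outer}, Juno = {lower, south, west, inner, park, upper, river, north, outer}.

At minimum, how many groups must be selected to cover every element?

Echo and Flint together: Echo ∪ Flint = {lower, central, south, west, inner, lake, park, upper, river, hill, north, outer} — every element is covered.
No single group has all 12 elements (the largest, Delta, has 9), so 2 is optimal.

2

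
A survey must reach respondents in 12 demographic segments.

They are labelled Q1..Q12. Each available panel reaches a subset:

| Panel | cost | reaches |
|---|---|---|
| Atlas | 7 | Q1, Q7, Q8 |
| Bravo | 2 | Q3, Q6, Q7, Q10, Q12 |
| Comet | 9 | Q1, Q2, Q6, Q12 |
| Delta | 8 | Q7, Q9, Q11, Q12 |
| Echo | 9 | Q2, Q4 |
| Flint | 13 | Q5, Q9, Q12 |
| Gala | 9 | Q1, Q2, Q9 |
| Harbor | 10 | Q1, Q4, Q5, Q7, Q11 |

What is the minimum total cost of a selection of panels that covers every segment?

Atlas, Bravo, Gala, Harbor together cover every segment (Atlas ∪ Bravo ∪ Gala ∪ Harbor = {Q1, Q2, Q3, Q4, Q5, Q6, Q7, Q8, Q9, Q10, Q11, Q12}); total cost 7 + 2 + 9 + 10 = 28.
No covering selection has total cost below 28.

28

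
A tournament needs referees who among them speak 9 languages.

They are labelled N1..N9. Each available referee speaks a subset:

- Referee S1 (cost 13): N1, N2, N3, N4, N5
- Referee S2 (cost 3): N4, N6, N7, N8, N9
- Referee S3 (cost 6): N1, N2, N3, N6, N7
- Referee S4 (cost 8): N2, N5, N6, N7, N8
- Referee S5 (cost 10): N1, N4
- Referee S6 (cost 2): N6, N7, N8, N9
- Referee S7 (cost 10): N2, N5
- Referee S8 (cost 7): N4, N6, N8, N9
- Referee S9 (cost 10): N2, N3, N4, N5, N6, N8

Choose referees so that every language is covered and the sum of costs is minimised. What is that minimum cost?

15

S1, S6 together cover every language (S1 ∪ S6 = {N1, N2, N3, N4, N5, N6, N7, N8, N9}); total cost 13 + 2 = 15.
The greedy pick S6, S3, S2, S4 costs 19; no covering selection beats 15.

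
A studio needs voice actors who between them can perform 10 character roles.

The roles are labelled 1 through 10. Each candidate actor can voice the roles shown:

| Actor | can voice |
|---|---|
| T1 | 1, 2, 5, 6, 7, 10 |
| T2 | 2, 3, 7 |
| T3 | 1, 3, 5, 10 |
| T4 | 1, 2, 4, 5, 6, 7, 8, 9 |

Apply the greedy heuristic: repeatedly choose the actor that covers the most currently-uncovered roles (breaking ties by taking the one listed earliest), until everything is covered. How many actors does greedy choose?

Greedy: pick T4 (covers 8 new) → pick T3 (covers 2 new). Total picks: 2.

2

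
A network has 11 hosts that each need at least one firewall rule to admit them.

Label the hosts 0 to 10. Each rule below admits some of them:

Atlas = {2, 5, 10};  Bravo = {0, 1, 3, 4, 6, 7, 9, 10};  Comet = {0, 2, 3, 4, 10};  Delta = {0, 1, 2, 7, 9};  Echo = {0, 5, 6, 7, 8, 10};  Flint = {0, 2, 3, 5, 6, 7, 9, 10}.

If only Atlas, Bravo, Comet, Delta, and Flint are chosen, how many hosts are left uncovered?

Union of Atlas, Bravo, Comet, Delta, Flint = {0, 1, 2, 3, 4, 5, 6, 7, 9, 10}.
Not covered: 8 — 1 host.

1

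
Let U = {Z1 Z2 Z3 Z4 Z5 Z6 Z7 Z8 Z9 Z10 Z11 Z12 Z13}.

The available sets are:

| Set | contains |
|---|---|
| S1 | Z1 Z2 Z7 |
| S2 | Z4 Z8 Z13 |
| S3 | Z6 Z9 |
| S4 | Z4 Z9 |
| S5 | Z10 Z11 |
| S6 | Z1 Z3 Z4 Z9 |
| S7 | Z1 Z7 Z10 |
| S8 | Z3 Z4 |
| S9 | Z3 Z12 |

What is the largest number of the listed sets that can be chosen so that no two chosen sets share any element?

S1, S2, S3, S5, S9 are pairwise disjoint (S1={Z1,Z2,Z7}; S2={Z4,Z8,Z13}; S3={Z6,Z9}; S5={Z10,Z11}; S9={Z3,Z12}).
Every remaining set overlaps one of these, and no 6 of the listed sets are pairwise disjoint, so 5 is the maximum.

5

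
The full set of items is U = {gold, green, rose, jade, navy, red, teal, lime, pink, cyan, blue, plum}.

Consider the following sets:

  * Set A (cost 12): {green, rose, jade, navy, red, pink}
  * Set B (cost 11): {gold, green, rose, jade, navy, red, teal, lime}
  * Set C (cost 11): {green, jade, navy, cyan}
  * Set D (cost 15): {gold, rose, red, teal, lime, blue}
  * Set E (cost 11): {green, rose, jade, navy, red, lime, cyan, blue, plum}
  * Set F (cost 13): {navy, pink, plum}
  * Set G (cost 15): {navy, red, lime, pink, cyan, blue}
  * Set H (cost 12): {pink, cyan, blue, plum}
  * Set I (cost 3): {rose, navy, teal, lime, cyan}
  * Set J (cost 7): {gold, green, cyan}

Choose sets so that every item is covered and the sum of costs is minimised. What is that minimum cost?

23

B, H together cover every item (B ∪ H = {gold, green, rose, jade, navy, red, teal, lime, pink, cyan, blue, plum}); total cost 11 + 12 = 23.
The greedy pick I, E, J, A costs 33; no covering selection beats 23.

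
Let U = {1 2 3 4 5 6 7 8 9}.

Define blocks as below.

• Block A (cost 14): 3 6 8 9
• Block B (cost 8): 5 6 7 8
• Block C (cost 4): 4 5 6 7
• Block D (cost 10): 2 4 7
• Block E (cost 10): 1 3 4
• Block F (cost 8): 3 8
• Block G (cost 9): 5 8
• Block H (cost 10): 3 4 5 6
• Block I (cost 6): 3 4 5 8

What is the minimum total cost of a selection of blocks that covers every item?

38

A, C, D, E together cover every item (A ∪ C ∪ D ∪ E = {1, 2, 3, 4, 5, 6, 7, 8, 9}); total cost 14 + 4 + 10 + 10 = 38.
The greedy pick C, I, D, E, A costs 44; no covering selection beats 38.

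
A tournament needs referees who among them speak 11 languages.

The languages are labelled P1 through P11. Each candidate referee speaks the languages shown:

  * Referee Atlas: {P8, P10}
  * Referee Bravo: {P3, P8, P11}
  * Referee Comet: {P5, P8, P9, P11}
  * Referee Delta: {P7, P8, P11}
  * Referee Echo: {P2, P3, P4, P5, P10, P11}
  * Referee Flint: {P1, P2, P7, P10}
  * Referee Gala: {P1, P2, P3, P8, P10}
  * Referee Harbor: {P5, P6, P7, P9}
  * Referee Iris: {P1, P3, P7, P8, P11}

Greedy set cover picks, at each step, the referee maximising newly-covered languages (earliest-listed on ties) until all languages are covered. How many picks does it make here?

3

Greedy: pick Echo (covers 6 new) → pick Harbor (covers 3 new) → pick Gala (covers 2 new). Total picks: 3.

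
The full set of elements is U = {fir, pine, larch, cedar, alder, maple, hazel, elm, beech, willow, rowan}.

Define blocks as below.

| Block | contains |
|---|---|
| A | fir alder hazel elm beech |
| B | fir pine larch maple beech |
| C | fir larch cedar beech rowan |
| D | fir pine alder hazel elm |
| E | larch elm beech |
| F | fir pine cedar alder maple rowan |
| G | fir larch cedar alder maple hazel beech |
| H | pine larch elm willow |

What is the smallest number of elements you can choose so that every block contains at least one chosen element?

T = {pine, beech} meets every block (each contains at least one member of T), and |T| = 2.
The blocks E, F are pairwise disjoint, so any hitting set needs a separate element for each — at least 2. Hence 2 is optimal.

2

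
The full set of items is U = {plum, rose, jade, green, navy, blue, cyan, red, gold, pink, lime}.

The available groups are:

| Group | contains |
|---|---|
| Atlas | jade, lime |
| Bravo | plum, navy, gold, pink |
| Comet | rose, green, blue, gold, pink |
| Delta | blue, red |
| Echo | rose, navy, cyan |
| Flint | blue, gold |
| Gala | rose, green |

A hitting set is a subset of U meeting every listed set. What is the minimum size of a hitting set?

4

Take H = {jade, green, navy, blue}. Each listed group contains at least one of these, so H is a hitting set of size 4.
The groups Atlas, Bravo, Delta, Gala are pairwise disjoint, so any hitting set needs a separate item for each — at least 4. Hence 4 is optimal.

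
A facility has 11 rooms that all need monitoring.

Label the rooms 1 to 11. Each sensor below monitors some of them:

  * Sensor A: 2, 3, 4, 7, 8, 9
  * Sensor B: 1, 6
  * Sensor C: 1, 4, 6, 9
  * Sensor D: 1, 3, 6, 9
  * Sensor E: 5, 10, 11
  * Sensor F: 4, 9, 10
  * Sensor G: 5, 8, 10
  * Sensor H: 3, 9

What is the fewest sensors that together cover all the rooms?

Take {A, B, E}. Their union is {1, 2, 3, 4, 5, 6, 7, 8, 9, 10, 11}, which is all 11 rooms.
Only A contains 2, so A is forced; the remaining 5 rooms need at least 2 more sensors (each remaining sensor adds at most 3) — so at least 3 sensors are needed, and 3 is optimal.

3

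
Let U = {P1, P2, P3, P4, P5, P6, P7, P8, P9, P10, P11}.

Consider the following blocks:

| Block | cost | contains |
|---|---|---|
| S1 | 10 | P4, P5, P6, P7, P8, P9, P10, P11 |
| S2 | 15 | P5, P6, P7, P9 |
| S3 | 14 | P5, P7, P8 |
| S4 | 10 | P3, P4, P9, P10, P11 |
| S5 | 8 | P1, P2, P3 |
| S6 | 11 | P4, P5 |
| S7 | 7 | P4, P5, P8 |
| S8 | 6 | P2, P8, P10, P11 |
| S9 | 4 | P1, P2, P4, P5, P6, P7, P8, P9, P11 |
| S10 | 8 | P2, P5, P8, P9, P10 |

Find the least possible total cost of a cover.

14

S4, S9 together cover every point (S4 ∪ S9 = {P1, P2, P3, P4, P5, P6, P7, P8, P9, P10, P11}); total cost 10 + 4 = 14.
No covering selection has total cost below 14.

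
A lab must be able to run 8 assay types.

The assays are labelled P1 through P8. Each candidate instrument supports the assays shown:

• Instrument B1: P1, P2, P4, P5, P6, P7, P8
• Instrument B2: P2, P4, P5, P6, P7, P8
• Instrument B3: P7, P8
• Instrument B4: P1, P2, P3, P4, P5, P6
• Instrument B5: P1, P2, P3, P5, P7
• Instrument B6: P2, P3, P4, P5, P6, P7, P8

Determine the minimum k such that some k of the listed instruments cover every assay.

Take {B4, B6}. Their union is {P1, P2, P3, P4, P5, P6, P7, P8}, which is all 8 assays.
No single instrument has all 8 assays (the largest, B1, has 7), so 2 is optimal.

2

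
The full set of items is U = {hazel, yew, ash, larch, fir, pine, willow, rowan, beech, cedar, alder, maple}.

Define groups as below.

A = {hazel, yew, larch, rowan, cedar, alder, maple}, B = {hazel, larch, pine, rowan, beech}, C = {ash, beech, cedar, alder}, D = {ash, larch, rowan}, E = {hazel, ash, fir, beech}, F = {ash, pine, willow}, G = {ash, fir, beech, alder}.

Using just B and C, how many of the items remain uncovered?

Union of B, C = {hazel, ash, larch, pine, rowan, beech, cedar, alder}.
Not covered: yew, fir, willow, maple — 4 items.

4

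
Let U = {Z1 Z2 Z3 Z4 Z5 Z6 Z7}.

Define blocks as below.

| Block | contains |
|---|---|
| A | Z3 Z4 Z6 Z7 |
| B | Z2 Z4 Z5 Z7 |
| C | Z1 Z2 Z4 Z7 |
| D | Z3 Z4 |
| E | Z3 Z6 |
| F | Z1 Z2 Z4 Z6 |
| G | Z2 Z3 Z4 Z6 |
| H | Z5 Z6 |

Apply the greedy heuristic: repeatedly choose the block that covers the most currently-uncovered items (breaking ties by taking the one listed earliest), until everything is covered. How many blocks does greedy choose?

Greedy: pick A (covers 4 new) → pick B (covers 2 new) → pick C (covers 1 new). Total picks: 3.

3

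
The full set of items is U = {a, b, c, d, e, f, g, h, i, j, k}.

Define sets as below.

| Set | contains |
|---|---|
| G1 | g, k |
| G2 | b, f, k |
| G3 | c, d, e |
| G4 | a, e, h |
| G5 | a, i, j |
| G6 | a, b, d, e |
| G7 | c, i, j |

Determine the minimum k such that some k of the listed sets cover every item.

5

Take {G1, G2, G3, G4, G7}. Their union is {a, b, c, d, e, f, g, h, i, j, k}, which is all 11 items.
No 4 of the 7 sets cover everything (all 35 combinations miss at least one item), so 5 is optimal.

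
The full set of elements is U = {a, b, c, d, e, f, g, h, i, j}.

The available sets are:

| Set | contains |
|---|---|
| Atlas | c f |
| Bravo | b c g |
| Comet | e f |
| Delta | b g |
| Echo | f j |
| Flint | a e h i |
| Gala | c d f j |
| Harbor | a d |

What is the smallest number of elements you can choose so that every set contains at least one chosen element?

3

Take T = {a, f, g}. Each listed set contains at least one of these, so T is a hitting set of size 3.
The sets Bravo, Comet, Harbor are pairwise disjoint, so any hitting set needs a separate element for each — at least 3. Hence 3 is optimal.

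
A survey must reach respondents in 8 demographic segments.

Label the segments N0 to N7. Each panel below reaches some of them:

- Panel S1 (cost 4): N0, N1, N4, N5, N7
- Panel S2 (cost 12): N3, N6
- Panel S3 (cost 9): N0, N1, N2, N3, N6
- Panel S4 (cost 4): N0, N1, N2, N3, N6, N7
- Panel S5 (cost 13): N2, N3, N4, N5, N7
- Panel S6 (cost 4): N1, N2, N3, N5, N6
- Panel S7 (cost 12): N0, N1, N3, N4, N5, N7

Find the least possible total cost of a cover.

S1, S6 together cover every segment (S1 ∪ S6 = {N0, N1, N2, N3, N4, N5, N6, N7}); total cost 4 + 4 = 8.
No covering selection has total cost below 8.

8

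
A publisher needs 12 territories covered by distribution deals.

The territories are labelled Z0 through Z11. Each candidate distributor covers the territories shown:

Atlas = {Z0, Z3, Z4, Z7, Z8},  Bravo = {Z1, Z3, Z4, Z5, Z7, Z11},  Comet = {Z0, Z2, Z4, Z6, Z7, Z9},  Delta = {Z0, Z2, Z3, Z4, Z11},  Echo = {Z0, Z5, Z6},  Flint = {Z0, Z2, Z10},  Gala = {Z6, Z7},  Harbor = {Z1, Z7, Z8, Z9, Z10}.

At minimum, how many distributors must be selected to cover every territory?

3

Bravo and Comet and Harbor together: Bravo ∪ Comet ∪ Harbor = {Z0, Z1, Z2, Z3, Z4, Z5, Z6, Z7, Z8, Z9, Z10, Z11} — every territory is covered.
No 2 of the 8 distributors cover everything (all 28 combinations miss at least one territory), so 3 is optimal.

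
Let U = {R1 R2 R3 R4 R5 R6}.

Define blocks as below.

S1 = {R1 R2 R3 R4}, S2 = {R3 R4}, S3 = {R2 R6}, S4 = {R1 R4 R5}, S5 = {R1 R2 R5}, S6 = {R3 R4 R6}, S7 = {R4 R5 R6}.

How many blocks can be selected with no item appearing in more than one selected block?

2

S5, S6 are pairwise disjoint (S5={R1,R2,R5}; S6={R3,R4,R6}).
Every remaining block overlaps one of these, and no 3 of the listed blocks are pairwise disjoint, so 2 is the maximum.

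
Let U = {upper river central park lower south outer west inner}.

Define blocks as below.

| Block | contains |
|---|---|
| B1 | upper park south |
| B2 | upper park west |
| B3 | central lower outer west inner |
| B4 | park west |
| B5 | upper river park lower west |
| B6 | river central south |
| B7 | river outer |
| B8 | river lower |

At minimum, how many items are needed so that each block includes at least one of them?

The 3 items {river, south, west} hit every block.
No choice of 2 items meets every block, so 3 is the minimum.

3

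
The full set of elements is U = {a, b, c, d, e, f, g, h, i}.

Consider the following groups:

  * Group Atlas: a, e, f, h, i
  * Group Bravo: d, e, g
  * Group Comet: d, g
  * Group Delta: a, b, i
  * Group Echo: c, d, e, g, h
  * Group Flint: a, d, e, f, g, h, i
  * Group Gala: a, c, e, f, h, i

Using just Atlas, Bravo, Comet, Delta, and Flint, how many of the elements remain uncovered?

1

Union of Atlas, Bravo, Comet, Delta, Flint = {a, b, d, e, f, g, h, i}.
Not covered: c — 1 element.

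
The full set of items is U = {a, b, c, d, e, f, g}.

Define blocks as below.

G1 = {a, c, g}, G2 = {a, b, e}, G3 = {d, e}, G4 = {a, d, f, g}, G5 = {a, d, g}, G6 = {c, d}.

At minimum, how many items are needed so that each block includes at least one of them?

The 2 items {a, d} hit every block.
The blocks G1, G3 are pairwise disjoint, so any hitting set needs a separate item for each — at least 2. Hence 2 is optimal.

2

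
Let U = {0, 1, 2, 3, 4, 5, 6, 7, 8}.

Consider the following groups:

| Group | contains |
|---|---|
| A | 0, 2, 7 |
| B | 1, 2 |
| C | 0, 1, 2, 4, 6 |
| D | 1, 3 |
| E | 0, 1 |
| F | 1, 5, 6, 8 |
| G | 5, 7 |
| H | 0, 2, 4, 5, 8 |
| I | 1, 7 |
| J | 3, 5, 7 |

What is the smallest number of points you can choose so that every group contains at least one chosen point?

Take T = {1, 7, 8}. Each listed group contains at least one of these, so T is a hitting set of size 3.
No choice of 2 points meets every group, so 3 is the minimum.

3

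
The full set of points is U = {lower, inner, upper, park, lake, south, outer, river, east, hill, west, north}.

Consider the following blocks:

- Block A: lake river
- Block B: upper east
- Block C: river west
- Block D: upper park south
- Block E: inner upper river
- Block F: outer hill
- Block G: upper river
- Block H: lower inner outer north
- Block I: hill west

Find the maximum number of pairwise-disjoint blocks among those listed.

A, D, H, I are pairwise disjoint (A={lake,river}; D={upper,park,south}; H={lower,inner,outer,north}; I={hill,west}).
Every remaining block overlaps one of these, and no 5 of the listed blocks are pairwise disjoint, so 4 is the maximum.

4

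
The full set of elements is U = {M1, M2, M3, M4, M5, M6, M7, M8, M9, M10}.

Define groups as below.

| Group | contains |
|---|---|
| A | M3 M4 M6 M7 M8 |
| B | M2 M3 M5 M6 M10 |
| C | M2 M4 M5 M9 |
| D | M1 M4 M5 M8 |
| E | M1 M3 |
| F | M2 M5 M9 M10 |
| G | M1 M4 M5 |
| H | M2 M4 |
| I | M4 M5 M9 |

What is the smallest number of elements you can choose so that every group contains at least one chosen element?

The 3 elements {M1, M4, M10} hit every group.
No choice of 2 elements meets every group, so 3 is the minimum.

3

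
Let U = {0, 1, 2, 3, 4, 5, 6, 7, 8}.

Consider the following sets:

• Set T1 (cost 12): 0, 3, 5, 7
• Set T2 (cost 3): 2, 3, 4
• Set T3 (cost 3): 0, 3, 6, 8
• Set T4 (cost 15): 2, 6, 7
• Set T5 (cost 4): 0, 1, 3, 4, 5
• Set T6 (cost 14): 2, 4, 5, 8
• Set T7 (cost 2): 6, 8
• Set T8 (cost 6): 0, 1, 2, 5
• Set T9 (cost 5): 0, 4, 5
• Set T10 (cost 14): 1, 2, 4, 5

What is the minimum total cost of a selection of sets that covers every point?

21

T4, T5, T7 together cover every point (T4 ∪ T5 ∪ T7 = {0, 1, 2, 3, 4, 5, 6, 7, 8}); total cost 15 + 4 + 2 = 21.
The greedy pick T3, T5, T2, T1 costs 22; no covering selection beats 21.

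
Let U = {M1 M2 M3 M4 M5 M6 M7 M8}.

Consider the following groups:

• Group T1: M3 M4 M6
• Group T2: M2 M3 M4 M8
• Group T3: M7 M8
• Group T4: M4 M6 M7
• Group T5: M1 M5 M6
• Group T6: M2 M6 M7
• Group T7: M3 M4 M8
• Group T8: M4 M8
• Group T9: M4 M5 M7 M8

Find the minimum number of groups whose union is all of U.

T5 and T6 and T7 together: T5 ∪ T6 ∪ T7 = {M1, M2, M3, M4, M5, M6, M7, M8} — every item is covered.
Only T5 contains M1, so T5 is forced; the remaining 5 items need at least 2 more groups (each remaining group adds at most 4) — so at least 3 groups are needed, and 3 is optimal.

3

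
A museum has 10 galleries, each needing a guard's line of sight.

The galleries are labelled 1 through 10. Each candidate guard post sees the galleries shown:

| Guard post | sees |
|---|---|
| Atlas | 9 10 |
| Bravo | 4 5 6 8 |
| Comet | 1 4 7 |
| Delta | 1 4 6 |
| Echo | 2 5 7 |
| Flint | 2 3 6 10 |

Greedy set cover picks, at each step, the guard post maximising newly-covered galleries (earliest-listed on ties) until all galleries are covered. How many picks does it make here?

Greedy: pick Bravo (covers 4 new) → pick Flint (covers 3 new) → pick Comet (covers 2 new) → pick Atlas (covers 1 new). Total picks: 4.

4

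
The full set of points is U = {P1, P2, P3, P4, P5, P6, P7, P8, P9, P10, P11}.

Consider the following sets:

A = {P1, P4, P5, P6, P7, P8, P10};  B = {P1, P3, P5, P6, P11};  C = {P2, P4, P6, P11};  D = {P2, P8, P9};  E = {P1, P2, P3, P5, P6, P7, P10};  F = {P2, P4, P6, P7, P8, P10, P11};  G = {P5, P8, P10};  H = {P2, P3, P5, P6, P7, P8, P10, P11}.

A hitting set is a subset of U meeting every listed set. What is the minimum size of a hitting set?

2

Take T = {P6, P8}. Each listed set contains at least one of these, so T is a hitting set of size 2.
The sets B, D are pairwise disjoint, so any hitting set needs a separate point for each — at least 2. Hence 2 is optimal.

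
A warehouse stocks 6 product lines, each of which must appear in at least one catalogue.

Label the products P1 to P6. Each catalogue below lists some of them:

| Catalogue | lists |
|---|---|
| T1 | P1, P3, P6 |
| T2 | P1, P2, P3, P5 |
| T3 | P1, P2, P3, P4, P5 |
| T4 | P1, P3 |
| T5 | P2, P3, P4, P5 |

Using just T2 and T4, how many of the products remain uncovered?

Union of T2, T4 = {P1, P2, P3, P5}.
Not covered: P4, P6 — 2 products.

2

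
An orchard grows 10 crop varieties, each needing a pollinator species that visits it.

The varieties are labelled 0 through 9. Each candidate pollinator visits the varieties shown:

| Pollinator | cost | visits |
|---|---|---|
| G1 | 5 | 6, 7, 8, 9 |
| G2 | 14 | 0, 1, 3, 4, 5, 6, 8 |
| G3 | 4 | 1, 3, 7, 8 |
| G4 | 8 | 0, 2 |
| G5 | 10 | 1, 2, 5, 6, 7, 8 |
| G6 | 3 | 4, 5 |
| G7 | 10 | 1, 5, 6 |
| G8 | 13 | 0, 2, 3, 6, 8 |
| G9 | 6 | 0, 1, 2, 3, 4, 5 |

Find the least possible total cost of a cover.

11

G1, G9 together cover every variety (G1 ∪ G9 = {0, 1, 2, 3, 4, 5, 6, 7, 8, 9}); total cost 5 + 6 = 11.
The greedy pick G3, G6, G1, G9 costs 18; no covering selection beats 11.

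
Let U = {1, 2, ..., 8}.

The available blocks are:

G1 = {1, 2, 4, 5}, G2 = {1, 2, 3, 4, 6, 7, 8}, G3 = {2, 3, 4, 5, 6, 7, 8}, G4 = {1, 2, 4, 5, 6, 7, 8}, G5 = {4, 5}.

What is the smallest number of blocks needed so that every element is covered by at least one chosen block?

2

G2 and G3 together: G2 ∪ G3 = {1, 2, 3, 4, 5, 6, 7, 8} — every element is covered.
No single block has all 8 elements (the largest, G2, has 7), so 2 is optimal.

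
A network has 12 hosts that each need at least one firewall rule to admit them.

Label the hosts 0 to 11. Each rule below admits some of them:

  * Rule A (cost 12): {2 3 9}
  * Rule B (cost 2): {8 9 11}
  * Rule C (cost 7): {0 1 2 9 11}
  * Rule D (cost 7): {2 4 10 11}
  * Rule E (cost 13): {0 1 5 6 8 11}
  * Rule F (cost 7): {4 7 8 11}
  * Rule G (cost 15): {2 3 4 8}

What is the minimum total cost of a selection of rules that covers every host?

39

A, D, E, F together cover every host (A ∪ D ∪ E ∪ F = {0, 1, 2, 3, 4, 5, 6, 7, 8, 9, 10, 11}); total cost 12 + 7 + 13 + 7 = 39.
The greedy pick B, C, D, E, F, A costs 48; no covering selection beats 39.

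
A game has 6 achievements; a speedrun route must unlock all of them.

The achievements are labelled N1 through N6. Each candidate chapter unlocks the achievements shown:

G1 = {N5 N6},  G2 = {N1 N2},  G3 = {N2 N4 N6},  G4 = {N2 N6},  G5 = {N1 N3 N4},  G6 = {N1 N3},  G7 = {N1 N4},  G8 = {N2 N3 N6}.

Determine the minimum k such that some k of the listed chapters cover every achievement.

3

G1 and G2 and G5 together: G1 ∪ G2 ∪ G5 = {N1, N2, N3, N4, N5, N6} — every achievement is covered.
Only G1 contains N5, so G1 is forced; the remaining 4 achievements need at least 2 more chapters (each remaining chapter adds at most 3) — so at least 3 chapters are needed, and 3 is optimal.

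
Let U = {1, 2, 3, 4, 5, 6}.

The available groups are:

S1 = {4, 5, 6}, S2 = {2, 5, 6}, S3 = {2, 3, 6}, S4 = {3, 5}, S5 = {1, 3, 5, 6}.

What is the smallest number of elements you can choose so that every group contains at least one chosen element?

The 2 elements {3, 5} hit every group.
No single element lies in every group, so at least 2 are needed and 2 is optimal.

2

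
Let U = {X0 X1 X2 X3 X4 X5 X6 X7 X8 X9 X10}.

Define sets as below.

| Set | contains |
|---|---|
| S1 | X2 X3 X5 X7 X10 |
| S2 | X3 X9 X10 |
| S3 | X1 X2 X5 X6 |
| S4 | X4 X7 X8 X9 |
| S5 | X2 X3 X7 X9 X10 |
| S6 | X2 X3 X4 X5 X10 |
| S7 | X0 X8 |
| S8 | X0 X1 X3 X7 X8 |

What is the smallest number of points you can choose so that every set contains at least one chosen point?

3

The 3 points {X0, X5, X9} hit every set.
The sets S2, S3, S7 are pairwise disjoint, so any hitting set needs a separate point for each — at least 3. Hence 3 is optimal.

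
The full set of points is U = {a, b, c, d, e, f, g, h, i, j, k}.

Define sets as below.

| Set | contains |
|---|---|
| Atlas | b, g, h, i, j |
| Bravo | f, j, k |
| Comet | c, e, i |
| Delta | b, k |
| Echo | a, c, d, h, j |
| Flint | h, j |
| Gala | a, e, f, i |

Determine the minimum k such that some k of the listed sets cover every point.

4

Atlas, Bravo, Echo, and Gala cover everything between them: the union {a, b, c, d, e, f, g, h, i, j, k} is all of U.
No 3 of the 7 sets cover everything (all 35 combinations miss at least one point), so 4 is optimal.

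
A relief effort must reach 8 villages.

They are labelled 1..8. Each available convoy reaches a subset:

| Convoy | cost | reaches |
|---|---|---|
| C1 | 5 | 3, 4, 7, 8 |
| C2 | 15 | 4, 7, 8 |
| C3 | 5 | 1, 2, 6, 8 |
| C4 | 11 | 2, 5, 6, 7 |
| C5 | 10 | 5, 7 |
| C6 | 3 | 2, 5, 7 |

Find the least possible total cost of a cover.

13

C1, C3, C6 together cover every village (C1 ∪ C3 ∪ C6 = {1, 2, 3, 4, 5, 6, 7, 8}); total cost 5 + 5 + 3 = 13.
No covering selection has total cost below 13.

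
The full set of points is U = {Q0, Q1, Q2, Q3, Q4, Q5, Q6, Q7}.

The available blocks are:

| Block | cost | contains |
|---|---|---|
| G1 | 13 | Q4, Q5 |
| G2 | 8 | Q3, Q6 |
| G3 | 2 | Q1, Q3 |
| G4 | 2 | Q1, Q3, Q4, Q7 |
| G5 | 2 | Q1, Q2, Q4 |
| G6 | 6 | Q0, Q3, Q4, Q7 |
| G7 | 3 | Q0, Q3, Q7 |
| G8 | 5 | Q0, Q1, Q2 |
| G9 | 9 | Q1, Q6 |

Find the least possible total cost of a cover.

26

G1, G2, G5, G7 together cover every point (G1 ∪ G2 ∪ G5 ∪ G7 = {Q0, Q1, Q2, Q3, Q4, Q5, Q6, Q7}); total cost 13 + 8 + 2 + 3 = 26.
The greedy pick G4, G5, G7, G2, G1 costs 28; no covering selection beats 26.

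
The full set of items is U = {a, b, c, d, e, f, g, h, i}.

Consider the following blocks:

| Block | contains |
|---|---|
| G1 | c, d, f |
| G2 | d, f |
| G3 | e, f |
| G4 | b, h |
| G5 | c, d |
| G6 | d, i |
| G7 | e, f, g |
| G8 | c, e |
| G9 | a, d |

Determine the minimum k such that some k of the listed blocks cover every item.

G1 and G4 and G6 and G7 and G9 together: G1 ∪ G4 ∪ G6 ∪ G7 ∪ G9 = {a, b, c, d, e, f, g, h, i} — every item is covered.
No 4 of the 9 blocks cover everything (all 126 combinations miss at least one item), so 5 is optimal.

5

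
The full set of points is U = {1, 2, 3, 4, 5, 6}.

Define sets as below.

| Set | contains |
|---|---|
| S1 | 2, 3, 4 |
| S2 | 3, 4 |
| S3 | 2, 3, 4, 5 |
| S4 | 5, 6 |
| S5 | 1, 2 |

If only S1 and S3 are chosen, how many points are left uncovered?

Union of S1, S3 = {2, 3, 4, 5}.
Not covered: 1, 6 — 2 points.

2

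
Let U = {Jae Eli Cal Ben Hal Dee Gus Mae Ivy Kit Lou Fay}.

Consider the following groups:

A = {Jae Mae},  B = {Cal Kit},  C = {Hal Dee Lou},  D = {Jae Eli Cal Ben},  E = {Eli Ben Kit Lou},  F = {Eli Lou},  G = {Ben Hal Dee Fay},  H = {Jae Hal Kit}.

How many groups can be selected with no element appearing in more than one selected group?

4

A, B, F, G are pairwise disjoint (A={Jae,Mae}; B={Cal,Kit}; F={Eli,Lou}; G={Ben,Hal,Dee,Fay}).
Every remaining group overlaps one of these, and no 5 of the listed groups are pairwise disjoint, so 4 is the maximum.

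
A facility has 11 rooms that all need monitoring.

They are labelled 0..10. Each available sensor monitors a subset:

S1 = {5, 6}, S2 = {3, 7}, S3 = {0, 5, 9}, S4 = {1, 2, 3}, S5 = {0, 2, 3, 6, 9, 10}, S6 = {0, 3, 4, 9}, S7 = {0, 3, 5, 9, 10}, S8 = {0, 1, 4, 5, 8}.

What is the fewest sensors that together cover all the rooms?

Take {S2, S5, S8}. Their union is {0, 1, 2, 3, 4, 5, 6, 7, 8, 9, 10}, which is all 11 rooms.
Only S2 contains 7, so S2 is forced; the remaining 9 rooms need at least 2 more sensors (each remaining sensor adds at most 5) — so at least 3 sensors are needed, and 3 is optimal.

3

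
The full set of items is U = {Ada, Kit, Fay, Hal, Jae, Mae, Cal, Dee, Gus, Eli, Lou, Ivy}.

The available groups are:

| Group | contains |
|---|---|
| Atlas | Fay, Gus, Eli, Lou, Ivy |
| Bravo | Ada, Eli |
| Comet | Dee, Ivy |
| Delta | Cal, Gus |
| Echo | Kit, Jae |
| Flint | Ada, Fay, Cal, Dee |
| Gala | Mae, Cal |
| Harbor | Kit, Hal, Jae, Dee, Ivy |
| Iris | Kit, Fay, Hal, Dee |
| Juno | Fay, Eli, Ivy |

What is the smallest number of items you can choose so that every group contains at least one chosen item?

4

The 4 items {Ada, Kit, Cal, Ivy} hit every group.
The groups Bravo, Comet, Echo, Gala are pairwise disjoint, so any hitting set needs a separate item for each — at least 4. Hence 4 is optimal.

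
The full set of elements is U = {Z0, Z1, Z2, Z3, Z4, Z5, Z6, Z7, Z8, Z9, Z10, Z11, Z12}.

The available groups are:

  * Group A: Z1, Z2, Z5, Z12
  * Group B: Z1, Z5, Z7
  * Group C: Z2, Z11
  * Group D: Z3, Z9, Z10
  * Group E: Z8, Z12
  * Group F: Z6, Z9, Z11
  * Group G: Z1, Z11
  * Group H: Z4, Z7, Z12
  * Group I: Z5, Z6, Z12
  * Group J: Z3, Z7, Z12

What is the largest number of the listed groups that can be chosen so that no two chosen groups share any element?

4

B, C, D, E are pairwise disjoint (B={Z1,Z5,Z7}; C={Z2,Z11}; D={Z3,Z9,Z10}; E={Z8,Z12}).
Every remaining group overlaps one of these, and no 5 of the listed groups are pairwise disjoint, so 4 is the maximum.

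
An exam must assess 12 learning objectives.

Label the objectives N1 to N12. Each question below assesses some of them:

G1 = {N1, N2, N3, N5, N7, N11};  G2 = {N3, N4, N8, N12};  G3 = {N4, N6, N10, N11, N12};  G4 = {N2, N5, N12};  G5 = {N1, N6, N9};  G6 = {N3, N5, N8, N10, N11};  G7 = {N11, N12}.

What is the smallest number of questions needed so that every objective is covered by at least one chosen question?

4

G1 and G3 and G5 and G6 together: G1 ∪ G3 ∪ G5 ∪ G6 = {N1, N2, N3, N4, N5, N6, N7, N8, N9, N10, N11, N12} — every objective is covered.
No 3 of the 7 questions cover everything (all 35 combinations miss at least one objective), so 4 is optimal.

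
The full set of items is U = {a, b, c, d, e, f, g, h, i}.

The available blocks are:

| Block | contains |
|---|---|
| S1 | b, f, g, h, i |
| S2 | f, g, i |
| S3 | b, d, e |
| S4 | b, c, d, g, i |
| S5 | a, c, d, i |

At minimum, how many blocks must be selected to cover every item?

3

Take {S1, S3, S5}. Their union is {a, b, c, d, e, f, g, h, i}, which is all 9 items.
Only S5 contains a, so S5 is forced; the remaining 5 items need at least 2 more blocks (each remaining block adds at most 4) — so at least 3 blocks are needed, and 3 is optimal.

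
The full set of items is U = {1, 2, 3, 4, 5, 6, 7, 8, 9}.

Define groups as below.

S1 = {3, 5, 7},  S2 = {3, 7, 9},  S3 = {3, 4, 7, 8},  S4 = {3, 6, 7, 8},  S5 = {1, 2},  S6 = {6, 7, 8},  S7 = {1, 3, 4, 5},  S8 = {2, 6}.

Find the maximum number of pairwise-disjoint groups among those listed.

S2, S8 are pairwise disjoint (S2={3,7,9}; S8={2,6}).
Every remaining group overlaps one of these, and no 3 of the listed groups are pairwise disjoint, so 2 is the maximum.

2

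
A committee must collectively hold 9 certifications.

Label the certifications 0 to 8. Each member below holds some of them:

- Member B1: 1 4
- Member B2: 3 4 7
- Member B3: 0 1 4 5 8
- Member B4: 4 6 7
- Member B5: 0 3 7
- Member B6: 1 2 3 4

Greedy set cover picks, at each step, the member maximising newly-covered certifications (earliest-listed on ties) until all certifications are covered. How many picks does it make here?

Greedy: pick B3 (covers 5 new) → pick B2 (covers 2 new) → pick B4 (covers 1 new) → pick B6 (covers 1 new). Total picks: 4.
(The true minimum cover uses only 3 members, so greedy is not optimal here.)

4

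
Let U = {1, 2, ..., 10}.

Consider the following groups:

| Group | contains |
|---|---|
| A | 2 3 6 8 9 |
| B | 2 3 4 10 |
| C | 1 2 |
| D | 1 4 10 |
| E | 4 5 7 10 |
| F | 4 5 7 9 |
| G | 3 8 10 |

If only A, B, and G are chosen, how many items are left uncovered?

Union of A, B, G = {2, 3, 4, 6, 8, 9, 10}.
Not covered: 1, 5, 7 — 3 items.

3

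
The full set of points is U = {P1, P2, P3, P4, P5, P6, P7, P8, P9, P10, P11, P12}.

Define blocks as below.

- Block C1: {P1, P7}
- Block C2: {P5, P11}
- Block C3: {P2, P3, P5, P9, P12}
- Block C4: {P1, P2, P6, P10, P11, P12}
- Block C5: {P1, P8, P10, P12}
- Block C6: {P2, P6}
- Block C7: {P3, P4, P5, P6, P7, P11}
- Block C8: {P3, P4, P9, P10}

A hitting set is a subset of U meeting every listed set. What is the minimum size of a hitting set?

4

Take H = {P1, P2, P3, P5}. Each listed block contains at least one of these, so H is a hitting set of size 4.
The blocks C1, C2, C6, C8 are pairwise disjoint, so any hitting set needs a separate point for each — at least 4. Hence 4 is optimal.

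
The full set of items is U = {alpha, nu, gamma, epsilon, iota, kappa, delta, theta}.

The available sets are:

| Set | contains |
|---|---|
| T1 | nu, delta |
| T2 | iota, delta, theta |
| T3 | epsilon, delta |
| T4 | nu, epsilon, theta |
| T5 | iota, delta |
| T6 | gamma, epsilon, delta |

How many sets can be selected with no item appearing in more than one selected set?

2

T4, T5 are pairwise disjoint (T4={nu,epsilon,theta}; T5={iota,delta}).
Every remaining set overlaps one of these, and no 3 of the listed sets are pairwise disjoint, so 2 is the maximum.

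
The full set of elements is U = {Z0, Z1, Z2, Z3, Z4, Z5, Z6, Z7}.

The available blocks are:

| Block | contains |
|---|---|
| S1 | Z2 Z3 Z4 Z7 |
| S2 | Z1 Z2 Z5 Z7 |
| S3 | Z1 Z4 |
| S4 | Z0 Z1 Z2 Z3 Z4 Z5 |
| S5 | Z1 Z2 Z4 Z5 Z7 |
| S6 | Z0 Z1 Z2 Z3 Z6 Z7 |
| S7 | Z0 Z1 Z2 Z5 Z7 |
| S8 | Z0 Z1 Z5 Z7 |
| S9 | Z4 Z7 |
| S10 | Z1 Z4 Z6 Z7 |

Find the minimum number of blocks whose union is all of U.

2

Take {S4, S10}. Their union is {Z0, Z1, Z2, Z3, Z4, Z5, Z6, Z7}, which is all 8 elements.
No single block has all 8 elements (the largest, S4, has 6), so 2 is optimal.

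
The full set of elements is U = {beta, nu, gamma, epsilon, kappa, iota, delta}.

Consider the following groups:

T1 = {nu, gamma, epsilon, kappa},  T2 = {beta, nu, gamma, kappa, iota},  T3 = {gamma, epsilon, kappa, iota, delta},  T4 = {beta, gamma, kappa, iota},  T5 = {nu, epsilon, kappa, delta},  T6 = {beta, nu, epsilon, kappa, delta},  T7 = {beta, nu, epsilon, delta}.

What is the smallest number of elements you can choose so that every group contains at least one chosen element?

H = {kappa, delta} meets every group (each contains at least one member of H), and |H| = 2.
No single element lies in every group, so at least 2 are needed and 2 is optimal.

2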